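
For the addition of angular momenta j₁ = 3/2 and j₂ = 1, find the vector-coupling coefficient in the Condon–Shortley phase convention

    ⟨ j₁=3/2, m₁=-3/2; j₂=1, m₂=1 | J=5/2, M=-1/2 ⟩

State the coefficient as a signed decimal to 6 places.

j₁+j₂−J=0  J+j₁−j₂=3  J−j₁+j₂=2  j₁+j₂+J+1=6
(j₁±m₁, j₂±m₂, J±M) = (0,3,2,0,2,3)
P² = 72/5
sum k=0..0:
  [0] +1/12 = 1/12
S = 1/12
C² = P²·S² = 1/10 ; C = +0.316228

+√(1/10) ≈ +0.316228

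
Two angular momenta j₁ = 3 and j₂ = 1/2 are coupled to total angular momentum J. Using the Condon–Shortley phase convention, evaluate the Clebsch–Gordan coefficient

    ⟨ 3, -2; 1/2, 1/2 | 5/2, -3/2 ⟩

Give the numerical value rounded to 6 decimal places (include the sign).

triangle: 1!·5!·0!/7! = 120/5040
(j±m)!: 1!·5!·1!·0!·1!·4! = 2880
prefactor² = (2J+1)·Δ·N² = 2880/7
  k=1: −1/(1!·0!·4!·0!·1!·0!) = -1/24
Σ = -1/24  ⇒  CG² = 2880/7·(-1/24)² = 5/7
CG = −√(5/7) = -0.845154

-0.845154  (= −√(5/7))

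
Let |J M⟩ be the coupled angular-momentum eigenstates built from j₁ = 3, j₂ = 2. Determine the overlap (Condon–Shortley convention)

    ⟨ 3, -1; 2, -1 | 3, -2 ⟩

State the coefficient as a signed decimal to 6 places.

-0.500000

triangle: 2!·4!·2!/9! = 96/362880
(j±m)!: 2!·4!·1!·3!·1!·5! = 34560
prefactor² = (2J+1)·Δ·N² = 64
  k=0: +1/(0!·2!·4!·1!·0!·1!) = 1/48
  k=1: −1/(1!·1!·3!·0!·1!·2!) = -1/12
Σ = -1/16  ⇒  CG² = 64·(-1/16)² = 1/4
CG = −√(1/4) = -0.500000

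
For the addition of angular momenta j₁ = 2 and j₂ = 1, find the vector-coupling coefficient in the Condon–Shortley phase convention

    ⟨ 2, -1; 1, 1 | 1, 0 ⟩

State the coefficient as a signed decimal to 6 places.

+0.547723

√[3·2!2!0!/5! · 1!3!2!0!1!1!] = √(6/5)
  +(−1)^2/∏(2,0,1,0,1,0)! = 1/2  (running 1/2)
⟨..|..⟩ = √(6/5)·(1/2) = +0.547723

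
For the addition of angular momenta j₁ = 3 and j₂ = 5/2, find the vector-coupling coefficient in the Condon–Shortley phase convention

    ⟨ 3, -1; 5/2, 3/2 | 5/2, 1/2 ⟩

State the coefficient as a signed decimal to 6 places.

triangle: 3!*3!*2!/9! = 72/362880
(j±m)!: 2!*4!*4!*1!*3!*2! = 13824
prefactor² = (2J+1)*Δ*N² = 576/35
  k=2: +1/(2!*1!*2!*2!*1!*0!) = 1/8
  k=3: −1/(3!*0!*1!*1!*2!*1!) = -1/12
Σ = 1/24  ⇒  CG² = 576/35*1/24² = 1/35
CG = +√(1/35) = +0.169031

+0.169031  (= +√(1/35))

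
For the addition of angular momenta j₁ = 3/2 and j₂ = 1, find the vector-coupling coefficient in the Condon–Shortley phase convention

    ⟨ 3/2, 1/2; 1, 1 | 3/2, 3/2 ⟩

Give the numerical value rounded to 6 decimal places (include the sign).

−√(2/5) ≈ -0.632456

triangle: 1!*2!*1!/5! = 2/120
(j±m)!: 2!*1!*2!*0!*3!*0! = 24
prefactor² = (2J+1)*Δ*N² = 8/5
  k=1: −1/(1!*0!*0!*1!*2!*0!) = -1/2
Σ = -1/2  ⇒  CG² = 8/5*(-1/2)² = 2/5
CG = −√(2/5) = -0.632456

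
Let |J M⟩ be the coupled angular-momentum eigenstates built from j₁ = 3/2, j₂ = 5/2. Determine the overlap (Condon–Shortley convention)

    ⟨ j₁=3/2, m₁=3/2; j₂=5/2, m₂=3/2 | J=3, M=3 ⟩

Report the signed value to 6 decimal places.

j₁+j₂−J=1  J+j₁−j₂=2  J−j₁+j₂=4  j₁+j₂+J+1=8
(j₁±m₁, j₂±m₂, J±M) = (3,0,4,1,6,0)
P² = 864
sum k=0..0:
  [0] +1/48 = 1/48
S = 1/48
C² = P²·S² = 3/8 ; C = +0.612372

+0.612372  (= +√(3/8))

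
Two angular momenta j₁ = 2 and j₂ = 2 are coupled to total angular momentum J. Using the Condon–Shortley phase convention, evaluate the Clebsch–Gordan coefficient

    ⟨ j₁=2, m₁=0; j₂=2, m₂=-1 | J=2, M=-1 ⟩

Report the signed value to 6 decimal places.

−√(1/14) ≈ -0.267261

j₁+j₂−J=2  J+j₁−j₂=2  J−j₁+j₂=2  j₁+j₂+J+1=7
(j₁±m₁, j₂±m₂, J±M) = (2,2,1,3,1,3)
P² = 8/7
sum k=0..1:
  [0] +1/4 = 1/4
  [1] −1/2 = -1/2
S = -1/4
C² = P²·S² = 1/14 ; C = -0.267261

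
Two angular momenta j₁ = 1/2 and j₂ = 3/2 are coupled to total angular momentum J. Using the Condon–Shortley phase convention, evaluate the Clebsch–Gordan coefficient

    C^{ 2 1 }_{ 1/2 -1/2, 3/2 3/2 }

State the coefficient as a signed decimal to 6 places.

+√(1/4) ≈ +0.500000

triangle: 0!×1!×3!/5! = 6/120
(j±m)!: 0!×1!×3!×0!×3!×1! = 36
prefactor² = (2J+1)×Δ×N² = 9
  k=0: +1/(0!×0!×1!×3!×0!×0!) = 1/6
Σ = 1/6  ⇒  CG² = 9×1/6² = 1/4
CG = +√(1/4) = +0.500000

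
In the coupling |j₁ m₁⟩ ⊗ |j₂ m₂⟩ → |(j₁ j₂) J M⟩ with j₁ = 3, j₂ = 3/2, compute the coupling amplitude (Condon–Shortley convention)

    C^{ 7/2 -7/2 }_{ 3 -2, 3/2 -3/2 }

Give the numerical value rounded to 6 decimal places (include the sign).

j₁+j₂−J=1  J+j₁−j₂=5  J−j₁+j₂=2  j₁+j₂+J+1=9
(j₁±m₁, j₂±m₂, J±M) = (1,5,0,3,0,7)
P² = 19200
sum k=0..0:
  [0] +1/240 = 1/240
S = 1/240
C² = P²·S² = 1/3 ; C = +0.577350

+√(1/3) ≈ +0.577350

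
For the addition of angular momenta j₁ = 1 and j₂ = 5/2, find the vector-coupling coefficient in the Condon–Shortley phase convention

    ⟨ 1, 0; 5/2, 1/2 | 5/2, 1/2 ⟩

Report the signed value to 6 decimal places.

-0.169031  (= −√(1/35))

triangle: 1!·1!·4!/7! = 24/5040
(j±m)!: 1!·1!·3!·2!·3!·2! = 144
prefactor² = (2J+1)·Δ·N² = 144/35
  k=0: +1/(0!·1!·1!·3!·0!·1!) = 1/6
  k=1: −1/(1!·0!·0!·2!·1!·2!) = -1/4
Σ = -1/12  ⇒  CG² = 144/35·(-1/12)² = 1/35
CG = −√(1/35) = -0.169031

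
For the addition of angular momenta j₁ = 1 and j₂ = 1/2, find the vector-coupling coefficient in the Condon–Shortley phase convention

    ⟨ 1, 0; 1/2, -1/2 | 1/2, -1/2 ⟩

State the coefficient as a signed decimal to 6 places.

+√(1/3) = +0.577350

j₁+j₂−J=1  J+j₁−j₂=1  J−j₁+j₂=0  j₁+j₂+J+1=3
(j₁±m₁, j₂±m₂, J±M) = (1,1,0,1,0,1)
P² = 1/3
sum k=0..0:
  [0] +1/1 = 1
S = 1
C² = P²·S² = 1/3 ; C = +0.577350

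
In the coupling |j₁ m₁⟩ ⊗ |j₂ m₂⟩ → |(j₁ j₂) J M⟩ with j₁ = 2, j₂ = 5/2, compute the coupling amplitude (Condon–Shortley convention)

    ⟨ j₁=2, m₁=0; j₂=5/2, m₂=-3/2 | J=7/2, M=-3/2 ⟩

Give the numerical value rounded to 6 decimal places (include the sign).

j₁+j₂−J=1  J+j₁−j₂=3  J−j₁+j₂=4  j₁+j₂+J+1=9
(j₁±m₁, j₂±m₂, J±M) = (2,2,1,4,2,5)
P² = 512/7
sum k=0..1:
  [0] +1/12 = 1/12
  [1] −1/48 = -1/48
S = 1/16
C² = P²·S² = 2/7 ; C = +0.534522

+√(2/7) ≈ +0.534522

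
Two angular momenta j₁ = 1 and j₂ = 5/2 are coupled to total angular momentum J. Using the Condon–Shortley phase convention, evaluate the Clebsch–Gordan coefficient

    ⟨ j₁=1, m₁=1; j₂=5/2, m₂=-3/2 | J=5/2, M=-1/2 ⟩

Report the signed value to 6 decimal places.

+√(16/35) ≈ +0.676123

√[6·1!1!4!/7! · 2!0!1!4!2!3!] = √(576/35)
  +(−1)^0/∏(0,1,0,1,1,3)! = 1/6  (running 1/6)
⟨..|..⟩ = √(576/35)·(1/6) = +0.676123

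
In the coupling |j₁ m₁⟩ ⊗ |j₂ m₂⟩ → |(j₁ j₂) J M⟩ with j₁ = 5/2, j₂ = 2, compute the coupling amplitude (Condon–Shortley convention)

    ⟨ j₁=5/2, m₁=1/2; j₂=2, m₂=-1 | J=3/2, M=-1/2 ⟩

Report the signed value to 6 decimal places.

triangle: 3!·2!·1!/7! = 12/5040
(j±m)!: 3!·2!·1!·3!·1!·2! = 144
prefactor² = (2J+1)·Δ·N² = 48/35
  k=0: +1/(0!·3!·2!·1!·0!·0!) = 1/12
  k=1: −1/(1!·2!·1!·0!·1!·1!) = -1/2
Σ = -5/12  ⇒  CG² = 48/35·(-5/12)² = 5/21
CG = −√(5/21) = -0.487950

−√(5/21) ≈ -0.487950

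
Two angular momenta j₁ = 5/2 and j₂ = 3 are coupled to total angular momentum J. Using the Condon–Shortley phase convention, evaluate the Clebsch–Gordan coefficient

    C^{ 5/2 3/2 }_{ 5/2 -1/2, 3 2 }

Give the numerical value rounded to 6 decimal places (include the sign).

+0.267261  (= +√(1/14))

j₁+j₂−J=3  J+j₁−j₂=2  J−j₁+j₂=3  j₁+j₂+J+1=9
(j₁±m₁, j₂±m₂, J±M) = (2,3,5,1,4,1)
P² = 288/7
sum k=2..3:
  [2] +1/12 = 1/12
  [3] −1/24 = -1/24
S = 1/24
C² = P²·S² = 1/14 ; C = +0.267261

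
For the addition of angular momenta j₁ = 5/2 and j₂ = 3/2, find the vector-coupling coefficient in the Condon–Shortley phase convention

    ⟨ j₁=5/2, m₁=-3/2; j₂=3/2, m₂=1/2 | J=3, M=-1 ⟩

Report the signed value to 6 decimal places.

−√(49/120) = -0.639010

triangle: 1!·4!·2!/8! = 48/40320
(j±m)!: 1!·4!·2!·1!·2!·4! = 2304
prefactor² = (2J+1)·Δ·N² = 96/5
  k=0: +1/(0!·1!·4!·2!·0!·0!) = 1/48
  k=1: −1/(1!·0!·3!·1!·1!·1!) = -1/6
Σ = -7/48  ⇒  CG² = 96/5·(-7/48)² = 49/120
CG = −√(49/120) = -0.639010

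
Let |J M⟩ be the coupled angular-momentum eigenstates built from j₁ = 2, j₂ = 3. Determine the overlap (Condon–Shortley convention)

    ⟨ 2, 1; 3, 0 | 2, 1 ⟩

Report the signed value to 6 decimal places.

√[5·3!1!3!/8! · 3!1!3!3!3!1!] = √(81/14)
  +(−1)^0/∏(0,3,1,3,0,0)! = 1/36  (running 1/36)
  +(−1)^1/∏(1,2,0,2,1,1)! = -1/4  (running -2/9)
⟨..|..⟩ = √(81/14)·(-2/9) = -0.534522

−√(2/7) = -0.534522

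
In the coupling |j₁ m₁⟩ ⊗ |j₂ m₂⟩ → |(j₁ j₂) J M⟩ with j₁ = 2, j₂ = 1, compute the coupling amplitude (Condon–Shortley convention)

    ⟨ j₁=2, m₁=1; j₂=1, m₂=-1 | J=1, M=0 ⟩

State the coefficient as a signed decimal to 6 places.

+0.547723

j₁+j₂−J=2  J+j₁−j₂=2  J−j₁+j₂=0  j₁+j₂+J+1=5
(j₁±m₁, j₂±m₂, J±M) = (3,1,0,2,1,1)
P² = 6/5
sum k=0..0:
  [0] +1/2 = 1/2
S = 1/2
C² = P²·S² = 3/10 ; C = +0.547723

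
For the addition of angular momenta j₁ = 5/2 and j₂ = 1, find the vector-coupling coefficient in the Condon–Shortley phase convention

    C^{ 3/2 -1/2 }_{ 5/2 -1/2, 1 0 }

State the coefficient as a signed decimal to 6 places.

-0.632456

j₁+j₂−J=2  J+j₁−j₂=3  J−j₁+j₂=0  j₁+j₂+J+1=6
(j₁±m₁, j₂±m₂, J±M) = (2,3,1,1,1,2)
P² = 8/5
sum k=1..1:
  [1] −1/2 = -1/2
S = -1/2
C² = P²·S² = 2/5 ; C = -0.632456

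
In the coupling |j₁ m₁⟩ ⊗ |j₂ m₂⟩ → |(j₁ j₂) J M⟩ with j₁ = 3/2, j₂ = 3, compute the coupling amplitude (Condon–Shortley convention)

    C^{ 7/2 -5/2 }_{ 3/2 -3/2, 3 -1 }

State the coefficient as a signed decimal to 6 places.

j₁+j₂−J=1  J+j₁−j₂=2  J−j₁+j₂=5  j₁+j₂+J+1=9
(j₁±m₁, j₂±m₂, J±M) = (0,3,2,4,1,6)
P² = 7680/7
sum k=1..1:
  [1] −1/48 = -1/48
S = -1/48
C² = P²·S² = 10/21 ; C = -0.690066

-0.690066  (= −√(10/21))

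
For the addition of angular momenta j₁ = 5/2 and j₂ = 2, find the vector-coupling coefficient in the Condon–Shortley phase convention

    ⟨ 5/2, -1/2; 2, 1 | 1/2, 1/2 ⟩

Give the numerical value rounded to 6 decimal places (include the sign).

j₁+j₂−J=4  J+j₁−j₂=1  J−j₁+j₂=0  j₁+j₂+J+1=6
(j₁±m₁, j₂±m₂, J±M) = (2,3,3,1,1,0)
P² = 24/5
sum k=3..3:
  [3] −1/6 = -1/6
S = -1/6
C² = P²·S² = 2/15 ; C = -0.365148

−√(2/15) ≈ -0.365148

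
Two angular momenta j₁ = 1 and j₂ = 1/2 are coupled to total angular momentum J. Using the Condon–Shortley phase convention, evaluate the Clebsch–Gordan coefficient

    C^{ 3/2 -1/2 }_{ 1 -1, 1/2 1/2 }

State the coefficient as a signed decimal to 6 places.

triangle: 0!×2!×1!/4! = 2/24
(j±m)!: 0!×2!×1!×0!×1!×2! = 4
prefactor² = (2J+1)×Δ×N² = 4/3
  k=0: +1/(0!×0!×2!×1!×0!×0!) = 1/2
Σ = 1/2  ⇒  CG² = 4/3×1/2² = 1/3
CG = +√(1/3) = +0.577350

+√(1/3) = +0.577350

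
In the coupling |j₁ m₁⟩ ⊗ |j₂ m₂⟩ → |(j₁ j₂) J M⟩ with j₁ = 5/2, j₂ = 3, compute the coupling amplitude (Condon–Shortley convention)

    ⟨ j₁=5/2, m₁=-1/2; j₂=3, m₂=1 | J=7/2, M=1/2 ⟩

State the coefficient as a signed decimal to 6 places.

j₁+j₂−J=2  J+j₁−j₂=3  J−j₁+j₂=4  j₁+j₂+J+1=10
(j₁±m₁, j₂±m₂, J±M) = (2,3,4,2,4,3)
P² = 9216/175
sum k=0..2:
  [0] +1/288 = 1/288
  [1] −1/12 = -1/12
  [2] +1/16 = 1/16
S = -5/288
C² = P²·S² = 1/63 ; C = -0.125988

−√(1/63) = -0.125988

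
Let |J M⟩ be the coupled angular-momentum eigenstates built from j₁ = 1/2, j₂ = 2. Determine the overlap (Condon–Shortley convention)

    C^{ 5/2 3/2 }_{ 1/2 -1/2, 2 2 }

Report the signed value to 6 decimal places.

j₁+j₂−J=0  J+j₁−j₂=1  J−j₁+j₂=4  j₁+j₂+J+1=6
(j₁±m₁, j₂±m₂, J±M) = (0,1,4,0,4,1)
P² = 576/5
sum k=0..0:
  [0] +1/24 = 1/24
S = 1/24
C² = P²·S² = 1/5 ; C = +0.447214

+0.447214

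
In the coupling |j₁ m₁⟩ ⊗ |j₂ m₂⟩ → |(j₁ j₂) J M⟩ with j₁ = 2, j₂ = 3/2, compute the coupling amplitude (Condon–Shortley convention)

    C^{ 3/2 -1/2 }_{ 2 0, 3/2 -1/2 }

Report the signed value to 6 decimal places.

−√(1/5) = -0.447214

triangle: 2!·2!·1!/6! = 4/720
(j±m)!: 2!·2!·1!·2!·1!·2! = 16
prefactor² = (2J+1)·Δ·N² = 16/45
  k=0: +1/(0!·2!·2!·1!·0!·0!) = 1/4
  k=1: −1/(1!·1!·1!·0!·1!·1!) = -1
Σ = -3/4  ⇒  CG² = 16/45·(-3/4)² = 1/5
CG = −√(1/5) = -0.447214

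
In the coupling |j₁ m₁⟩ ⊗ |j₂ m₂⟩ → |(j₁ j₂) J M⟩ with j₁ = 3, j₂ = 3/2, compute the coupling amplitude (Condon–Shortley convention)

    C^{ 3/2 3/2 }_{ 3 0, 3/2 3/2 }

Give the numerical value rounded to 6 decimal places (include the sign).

√[4·3!3!0!/7! · 3!3!3!0!3!0!] = √(1296/35)
  +(−1)^3/∏(3,0,0,0,3,0)! = -1/36  (running -1/36)
⟨..|..⟩ = √(1296/35)·(-1/36) = -0.169031

-0.169031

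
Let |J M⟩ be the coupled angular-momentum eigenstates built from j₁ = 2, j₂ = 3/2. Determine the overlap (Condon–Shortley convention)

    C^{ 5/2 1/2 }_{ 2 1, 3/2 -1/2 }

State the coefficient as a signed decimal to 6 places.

j₁+j₂−J=1  J+j₁−j₂=3  J−j₁+j₂=2  j₁+j₂+J+1=7
(j₁±m₁, j₂±m₂, J±M) = (3,1,1,2,3,2)
P² = 72/35
sum k=0..1:
  [0] +1/2 = 1/2
  [1] −1/12 = -1/12
S = 5/12
C² = P²·S² = 5/14 ; C = +0.597614

+0.597614  (= +√(5/14))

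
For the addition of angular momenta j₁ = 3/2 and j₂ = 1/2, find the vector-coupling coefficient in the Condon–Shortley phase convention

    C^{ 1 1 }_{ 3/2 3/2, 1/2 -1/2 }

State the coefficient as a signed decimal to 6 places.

+√(3/4) ≈ +0.866025

j₁+j₂−J=1  J+j₁−j₂=2  J−j₁+j₂=0  j₁+j₂+J+1=4
(j₁±m₁, j₂±m₂, J±M) = (3,0,0,1,2,0)
P² = 3
sum k=0..0:
  [0] +1/2 = 1/2
S = 1/2
C² = P²·S² = 3/4 ; C = +0.866025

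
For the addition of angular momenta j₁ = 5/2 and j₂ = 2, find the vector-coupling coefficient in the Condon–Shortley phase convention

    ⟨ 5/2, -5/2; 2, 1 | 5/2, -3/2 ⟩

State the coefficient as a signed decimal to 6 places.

√[6·2!3!2!/8! · 0!5!3!1!1!4!] = √(432/7)
  +(−1)^2/∏(2,0,3,1,0,1)! = 1/12  (running 1/12)
⟨..|..⟩ = √(432/7)·(1/12) = +0.654654

+√(3/7) ≈ +0.654654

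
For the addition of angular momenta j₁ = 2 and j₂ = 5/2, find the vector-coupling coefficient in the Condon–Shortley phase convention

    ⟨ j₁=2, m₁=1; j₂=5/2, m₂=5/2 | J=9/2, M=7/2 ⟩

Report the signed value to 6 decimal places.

j₁+j₂−J=0  J+j₁−j₂=4  J−j₁+j₂=5  j₁+j₂+J+1=10
(j₁±m₁, j₂±m₂, J±M) = (3,1,5,0,8,1)
P² = 230400
sum k=0..0:
  [0] +1/720 = 1/720
S = 1/720
C² = P²·S² = 4/9 ; C = +0.666667

+√(4/9) = +0.666667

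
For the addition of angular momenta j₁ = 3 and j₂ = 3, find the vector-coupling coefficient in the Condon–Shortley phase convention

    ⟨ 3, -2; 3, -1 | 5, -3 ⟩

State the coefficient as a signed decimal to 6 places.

j₁+j₂−J=1  J+j₁−j₂=5  J−j₁+j₂=5  j₁+j₂+J+1=12
(j₁±m₁, j₂±m₂, J±M) = (1,5,2,4,2,8)
P² = 153600
sum k=0..1:
  [0] +1/1440 = 1/1440
  [1] −1/576 = -1/576
S = -1/960
C² = P²·S² = 1/6 ; C = -0.408248

-0.408248  (= −√(1/6))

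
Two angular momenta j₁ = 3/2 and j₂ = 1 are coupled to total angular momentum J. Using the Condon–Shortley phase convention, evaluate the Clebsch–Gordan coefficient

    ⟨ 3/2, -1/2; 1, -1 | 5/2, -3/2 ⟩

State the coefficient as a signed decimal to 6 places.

√[6·0!3!2!/6! · 1!2!0!2!1!4!] = √(48/5)
  +(−1)^0/∏(0,0,2,0,1,2)! = 1/4  (running 1/4)
⟨..|..⟩ = √(48/5)·(1/4) = +0.774597

+√(3/5) ≈ +0.774597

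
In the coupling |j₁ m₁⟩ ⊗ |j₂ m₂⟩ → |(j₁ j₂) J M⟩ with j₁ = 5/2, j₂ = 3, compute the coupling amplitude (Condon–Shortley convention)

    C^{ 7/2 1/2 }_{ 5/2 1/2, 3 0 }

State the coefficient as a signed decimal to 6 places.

√[8·2!3!4!/10! · 3!2!3!3!4!3!] = √(6912/175)
  +(−1)^0/∏(0,2,2,3,1,1)! = 1/24  (running 1/24)
  +(−1)^1/∏(1,1,1,2,2,2)! = -1/8  (running -1/12)
  +(−1)^2/∏(2,0,0,1,3,3)! = 1/72  (running -5/72)
⟨..|..⟩ = √(6912/175)·(-5/72) = -0.436436

-0.436436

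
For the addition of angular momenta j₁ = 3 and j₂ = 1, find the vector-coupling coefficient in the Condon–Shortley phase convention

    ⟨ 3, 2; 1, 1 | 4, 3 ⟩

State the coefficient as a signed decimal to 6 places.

+0.866025  (= +√(3/4))

j₁+j₂−J=0  J+j₁−j₂=6  J−j₁+j₂=2  j₁+j₂+J+1=9
(j₁±m₁, j₂±m₂, J±M) = (5,1,2,0,7,1)
P² = 43200
sum k=0..0:
  [0] +1/240 = 1/240
S = 1/240
C² = P²·S² = 3/4 ; C = +0.866025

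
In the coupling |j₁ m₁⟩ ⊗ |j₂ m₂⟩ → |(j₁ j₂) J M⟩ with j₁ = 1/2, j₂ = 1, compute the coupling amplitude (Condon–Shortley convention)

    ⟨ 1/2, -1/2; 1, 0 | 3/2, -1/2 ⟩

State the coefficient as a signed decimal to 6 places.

triangle: 0!*1!*2!/4! = 2/24
(j±m)!: 0!*1!*1!*1!*1!*2! = 2
prefactor² = (2J+1)*Δ*N² = 2/3
  k=0: +1/(0!*0!*1!*1!*0!*1!) = 1
Σ = 1  ⇒  CG² = 2/3*1² = 2/3
CG = +√(2/3) = +0.816497

+0.816497  (= +√(2/3))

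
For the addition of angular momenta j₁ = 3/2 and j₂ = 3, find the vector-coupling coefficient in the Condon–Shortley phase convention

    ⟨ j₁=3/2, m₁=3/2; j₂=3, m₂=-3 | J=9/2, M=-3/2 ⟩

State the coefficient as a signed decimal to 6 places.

j₁+j₂−J=0  J+j₁−j₂=3  J−j₁+j₂=6  j₁+j₂+J+1=10
(j₁±m₁, j₂±m₂, J±M) = (3,0,0,6,3,6)
P² = 1555200/7
sum k=0..0:
  [0] +1/4320 = 1/4320
S = 1/4320
C² = P²·S² = 1/84 ; C = +0.109109

+0.109109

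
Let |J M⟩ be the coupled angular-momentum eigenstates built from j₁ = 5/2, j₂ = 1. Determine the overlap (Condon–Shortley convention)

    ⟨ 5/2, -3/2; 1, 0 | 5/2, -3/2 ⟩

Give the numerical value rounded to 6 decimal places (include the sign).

−√(9/35) ≈ -0.507093

j₁+j₂−J=1  J+j₁−j₂=4  J−j₁+j₂=1  j₁+j₂+J+1=7
(j₁±m₁, j₂±m₂, J±M) = (1,4,1,1,1,4)
P² = 576/35
sum k=0..1:
  [0] +1/24 = 1/24
  [1] −1/6 = -1/6
S = -1/8
C² = P²·S² = 9/35 ; C = -0.507093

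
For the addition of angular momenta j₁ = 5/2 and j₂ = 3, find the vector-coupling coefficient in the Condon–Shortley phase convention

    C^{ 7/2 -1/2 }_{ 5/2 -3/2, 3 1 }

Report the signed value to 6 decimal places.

√[8·2!3!4!/10! · 1!4!4!2!3!4!] = √(18432/175)
  +(−1)^1/∏(1,1,3,3,0,1)! = -1/36  (running -1/36)
  +(−1)^2/∏(2,0,2,2,1,2)! = 1/16  (running 5/144)
⟨..|..⟩ = √(18432/175)·(5/144) = +0.356348

+√(8/63) = +0.356348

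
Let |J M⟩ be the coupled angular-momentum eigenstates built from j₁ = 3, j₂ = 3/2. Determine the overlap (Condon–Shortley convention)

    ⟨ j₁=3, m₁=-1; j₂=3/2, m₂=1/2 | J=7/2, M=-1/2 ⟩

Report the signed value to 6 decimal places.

√[8·1!5!2!/9! · 2!4!2!1!3!4!] = √(512/7)
  +(−1)^0/∏(0,1,4,2,1,0)! = 1/48  (running 1/48)
  +(−1)^1/∏(1,0,3,1,2,1)! = -1/12  (running -1/16)
⟨..|..⟩ = √(512/7)·(-1/16) = -0.534522

-0.534522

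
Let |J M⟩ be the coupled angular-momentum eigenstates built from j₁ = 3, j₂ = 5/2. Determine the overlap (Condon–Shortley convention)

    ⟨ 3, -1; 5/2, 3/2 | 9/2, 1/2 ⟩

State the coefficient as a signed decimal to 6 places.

√[10·1!5!4!/11! · 2!4!4!1!5!4!] = √(184320/77)
  +(−1)^0/∏(0,1,4,4,1,0)! = 1/576  (running 1/576)
  +(−1)^1/∏(1,0,3,3,2,1)! = -1/72  (running -7/576)
⟨..|..⟩ = √(184320/77)·(-7/576) = -0.594588

-0.594588  (= −√(35/99))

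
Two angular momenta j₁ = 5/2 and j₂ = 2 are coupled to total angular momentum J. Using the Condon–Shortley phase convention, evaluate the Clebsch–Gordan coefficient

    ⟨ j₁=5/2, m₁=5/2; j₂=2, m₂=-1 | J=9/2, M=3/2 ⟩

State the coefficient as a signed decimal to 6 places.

√[10·0!5!4!/10! · 5!0!1!3!6!3!] = √(172800/7)
  +(−1)^0/∏(0,0,0,1,5,3)! = 1/720  (running 1/720)
⟨..|..⟩ = √(172800/7)·(1/720) = +0.218218

+√(1/21) = +0.218218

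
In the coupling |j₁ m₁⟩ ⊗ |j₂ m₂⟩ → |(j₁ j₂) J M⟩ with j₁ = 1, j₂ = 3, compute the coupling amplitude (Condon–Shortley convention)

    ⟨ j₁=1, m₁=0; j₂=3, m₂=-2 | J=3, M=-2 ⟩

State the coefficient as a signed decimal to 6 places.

+√(1/3) = +0.577350

j₁+j₂−J=1  J+j₁−j₂=1  J−j₁+j₂=5  j₁+j₂+J+1=8
(j₁±m₁, j₂±m₂, J±M) = (1,1,1,5,1,5)
P² = 300
sum k=0..1:
  [0] +1/24 = 1/24
  [1] −1/120 = -1/120
S = 1/30
C² = P²·S² = 1/3 ; C = +0.577350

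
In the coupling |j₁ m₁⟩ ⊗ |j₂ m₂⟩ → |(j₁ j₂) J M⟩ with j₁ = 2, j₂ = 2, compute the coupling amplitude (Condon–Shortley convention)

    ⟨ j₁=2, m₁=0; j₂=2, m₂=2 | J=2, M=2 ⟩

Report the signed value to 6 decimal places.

+0.534522  (= +√(2/7))

j₁+j₂−J=2  J+j₁−j₂=2  J−j₁+j₂=2  j₁+j₂+J+1=7
(j₁±m₁, j₂±m₂, J±M) = (2,2,4,0,4,0)
P² = 128/7
sum k=2..2:
  [2] +1/8 = 1/8
S = 1/8
C² = P²·S² = 2/7 ; C = +0.534522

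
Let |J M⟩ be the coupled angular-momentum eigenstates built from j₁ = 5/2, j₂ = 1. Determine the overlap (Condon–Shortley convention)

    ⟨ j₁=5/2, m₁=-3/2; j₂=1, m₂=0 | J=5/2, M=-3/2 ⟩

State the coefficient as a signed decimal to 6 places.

−√(9/35) = -0.507093

√[6·1!4!1!/7! · 1!4!1!1!1!4!] = √(576/35)
  +(−1)^0/∏(0,1,4,1,0,0)! = 1/24  (running 1/24)
  +(−1)^1/∏(1,0,3,0,1,1)! = -1/6  (running -1/8)
⟨..|..⟩ = √(576/35)·(-1/8) = -0.507093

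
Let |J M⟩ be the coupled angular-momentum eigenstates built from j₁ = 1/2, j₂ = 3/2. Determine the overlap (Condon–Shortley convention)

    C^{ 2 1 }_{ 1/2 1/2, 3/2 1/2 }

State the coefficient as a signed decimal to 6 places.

triangle: 0!*1!*3!/5! = 6/120
(j±m)!: 1!*0!*2!*1!*3!*1! = 12
prefactor² = (2J+1)*Δ*N² = 3
  k=0: +1/(0!*0!*0!*2!*1!*1!) = 1/2
Σ = 1/2  ⇒  CG² = 3*1/2² = 3/4
CG = +√(3/4) = +0.866025

+√(3/4) = +0.866025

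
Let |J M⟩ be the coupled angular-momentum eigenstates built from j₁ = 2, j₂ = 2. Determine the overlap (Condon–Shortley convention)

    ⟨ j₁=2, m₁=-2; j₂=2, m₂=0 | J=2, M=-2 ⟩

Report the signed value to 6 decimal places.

j₁+j₂−J=2  J+j₁−j₂=2  J−j₁+j₂=2  j₁+j₂+J+1=7
(j₁±m₁, j₂±m₂, J±M) = (0,4,2,2,0,4)
P² = 128/7
sum k=2..2:
  [2] +1/8 = 1/8
S = 1/8
C² = P²·S² = 2/7 ; C = +0.534522

+0.534522  (= +√(2/7))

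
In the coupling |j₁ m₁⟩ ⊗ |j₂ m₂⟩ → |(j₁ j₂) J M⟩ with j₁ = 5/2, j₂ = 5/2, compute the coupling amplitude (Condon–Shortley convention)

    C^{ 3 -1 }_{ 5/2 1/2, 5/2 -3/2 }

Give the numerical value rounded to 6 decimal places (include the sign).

+√(1/30) = +0.182574

triangle: 2!·3!·3!/9! = 72/362880
(j±m)!: 3!·2!·1!·4!·2!·4! = 13824
prefactor² = (2J+1)·Δ·N² = 96/5
  k=0: +1/(0!·2!·2!·1!·1!·2!) = 1/8
  k=1: −1/(1!·1!·1!·0!·2!·3!) = -1/12
Σ = 1/24  ⇒  CG² = 96/5·1/24² = 1/30
CG = +√(1/30) = +0.182574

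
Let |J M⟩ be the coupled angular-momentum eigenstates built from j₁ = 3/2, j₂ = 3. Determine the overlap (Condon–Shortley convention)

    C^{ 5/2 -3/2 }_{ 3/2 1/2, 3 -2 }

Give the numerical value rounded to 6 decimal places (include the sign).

j₁+j₂−J=2  J+j₁−j₂=1  J−j₁+j₂=4  j₁+j₂+J+1=8
(j₁±m₁, j₂±m₂, J±M) = (2,1,1,5,1,4)
P² = 288/7
sum k=0..1:
  [0] +1/12 = 1/12
  [1] −1/24 = -1/24
S = 1/24
C² = P²·S² = 1/14 ; C = +0.267261

+√(1/14) = +0.267261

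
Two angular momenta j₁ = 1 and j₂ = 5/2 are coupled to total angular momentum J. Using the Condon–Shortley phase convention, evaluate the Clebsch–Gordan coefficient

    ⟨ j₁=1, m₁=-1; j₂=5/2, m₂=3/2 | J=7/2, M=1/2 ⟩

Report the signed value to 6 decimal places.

j₁+j₂−J=0  J+j₁−j₂=2  J−j₁+j₂=5  j₁+j₂+J+1=8
(j₁±m₁, j₂±m₂, J±M) = (0,2,4,1,4,3)
P² = 2304/7
sum k=0..0:
  [0] +1/48 = 1/48
S = 1/48
C² = P²·S² = 1/7 ; C = +0.377964

+0.377964  (= +√(1/7))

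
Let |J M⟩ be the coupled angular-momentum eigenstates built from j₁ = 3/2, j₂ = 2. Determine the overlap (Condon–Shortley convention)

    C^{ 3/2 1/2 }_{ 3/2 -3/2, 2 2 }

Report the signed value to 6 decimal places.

√[4·2!1!2!/6! · 0!3!4!0!2!1!] = √(32/5)
  +(−1)^2/∏(2,0,1,2,0,0)! = 1/4  (running 1/4)
⟨..|..⟩ = √(32/5)·(1/4) = +0.632456

+0.632456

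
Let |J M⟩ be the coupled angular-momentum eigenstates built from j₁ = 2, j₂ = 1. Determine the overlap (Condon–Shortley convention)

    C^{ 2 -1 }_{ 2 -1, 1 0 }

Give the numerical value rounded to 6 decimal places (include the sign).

-0.408248  (= −√(1/6))

√[5·1!3!1!/6! · 1!3!1!1!1!3!] = √(3/2)
  +(−1)^0/∏(0,1,3,1,0,0)! = 1/6  (running 1/6)
  +(−1)^1/∏(1,0,2,0,1,1)! = -1/2  (running -1/3)
⟨..|..⟩ = √(3/2)·(-1/3) = -0.408248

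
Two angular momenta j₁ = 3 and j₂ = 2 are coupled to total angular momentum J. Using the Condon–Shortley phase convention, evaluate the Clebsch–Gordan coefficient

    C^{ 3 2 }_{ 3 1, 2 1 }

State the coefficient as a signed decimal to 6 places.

−√(1/4) ≈ -0.500000

triangle: 2!×4!×2!/9! = 96/362880
(j±m)!: 4!×2!×3!×1!×5!×1! = 34560
prefactor² = (2J+1)×Δ×N² = 64
  k=1: −1/(1!×1!×1!×2!×3!×0!) = -1/12
  k=2: +1/(2!×0!×0!×1!×4!×1!) = 1/48
Σ = -1/16  ⇒  CG² = 64×(-1/16)² = 1/4
CG = −√(1/4) = -0.500000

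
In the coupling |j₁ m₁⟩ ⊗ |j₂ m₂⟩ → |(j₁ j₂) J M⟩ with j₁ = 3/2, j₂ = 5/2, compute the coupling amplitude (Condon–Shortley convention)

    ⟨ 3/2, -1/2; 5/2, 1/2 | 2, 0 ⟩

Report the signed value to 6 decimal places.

j₁+j₂−J=2  J+j₁−j₂=1  J−j₁+j₂=3  j₁+j₂+J+1=7
(j₁±m₁, j₂±m₂, J±M) = (1,2,3,2,2,2)
P² = 8/7
sum k=1..2:
  [1] −1/2 = -1/2
  [2] +1/4 = 1/4
S = -1/4
C² = P²·S² = 1/14 ; C = -0.267261

-0.267261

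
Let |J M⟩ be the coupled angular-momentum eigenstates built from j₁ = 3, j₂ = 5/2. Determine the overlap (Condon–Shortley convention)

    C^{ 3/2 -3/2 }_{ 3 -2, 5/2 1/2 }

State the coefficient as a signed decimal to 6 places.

j₁+j₂−J=4  J+j₁−j₂=2  J−j₁+j₂=1  j₁+j₂+J+1=8
(j₁±m₁, j₂±m₂, J±M) = (1,5,3,2,0,3)
P² = 288/7
sum k=3..3:
  [3] −1/12 = -1/12
S = -1/12
C² = P²·S² = 2/7 ; C = -0.534522

−√(2/7) ≈ -0.534522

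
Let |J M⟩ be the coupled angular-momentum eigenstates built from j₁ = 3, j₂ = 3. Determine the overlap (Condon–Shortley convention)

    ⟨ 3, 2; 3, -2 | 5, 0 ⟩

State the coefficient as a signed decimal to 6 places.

+√(4/21) ≈ +0.436436

√[11·1!5!5!/12! · 5!1!1!5!5!5!] = √(480000/7)
  +(−1)^0/∏(0,1,1,1,4,4)! = 1/576  (running 1/576)
  +(−1)^1/∏(1,0,0,0,5,5)! = -1/14400  (running 1/600)
⟨..|..⟩ = √(480000/7)·(1/600) = +0.436436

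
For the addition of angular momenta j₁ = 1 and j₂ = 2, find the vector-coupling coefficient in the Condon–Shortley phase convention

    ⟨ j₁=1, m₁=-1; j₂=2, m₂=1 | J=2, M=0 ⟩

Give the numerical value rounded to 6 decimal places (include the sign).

−√(1/2) ≈ -0.707107

j₁+j₂−J=1  J+j₁−j₂=1  J−j₁+j₂=3  j₁+j₂+J+1=6
(j₁±m₁, j₂±m₂, J±M) = (0,2,3,1,2,2)
P² = 2
sum k=1..1:
  [1] −1/2 = -1/2
S = -1/2
C² = P²·S² = 1/2 ; C = -0.707107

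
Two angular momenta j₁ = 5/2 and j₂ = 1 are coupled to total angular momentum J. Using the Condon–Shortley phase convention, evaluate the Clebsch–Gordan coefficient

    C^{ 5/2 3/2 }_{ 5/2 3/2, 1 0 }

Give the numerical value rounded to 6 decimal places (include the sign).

+0.507093

√[6·1!4!1!/7! · 4!1!1!1!4!1!] = √(576/35)
  +(−1)^0/∏(0,1,1,1,3,0)! = 1/6  (running 1/6)
  +(−1)^1/∏(1,0,0,0,4,1)! = -1/24  (running 1/8)
⟨..|..⟩ = √(576/35)·(1/8) = +0.507093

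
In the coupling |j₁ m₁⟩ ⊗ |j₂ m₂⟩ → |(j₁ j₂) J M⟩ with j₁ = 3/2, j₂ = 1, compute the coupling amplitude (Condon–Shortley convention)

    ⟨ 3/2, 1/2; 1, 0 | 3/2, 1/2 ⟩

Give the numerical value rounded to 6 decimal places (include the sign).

√[4·1!2!1!/5! · 2!1!1!1!2!1!] = √(4/15)
  +(−1)^0/∏(0,1,1,1,1,0)! = 1  (running 1)
  +(−1)^1/∏(1,0,0,0,2,1)! = -1/2  (running 1/2)
⟨..|..⟩ = √(4/15)·(1/2) = +0.258199

+0.258199  (= +√(1/15))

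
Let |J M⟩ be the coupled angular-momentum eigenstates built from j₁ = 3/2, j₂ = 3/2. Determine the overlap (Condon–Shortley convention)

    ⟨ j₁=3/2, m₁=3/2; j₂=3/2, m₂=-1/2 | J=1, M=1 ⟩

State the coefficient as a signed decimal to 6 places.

j₁+j₂−J=2  J+j₁−j₂=1  J−j₁+j₂=1  j₁+j₂+J+1=5
(j₁±m₁, j₂±m₂, J±M) = (3,0,1,2,2,0)
P² = 6/5
sum k=0..0:
  [0] +1/2 = 1/2
S = 1/2
C² = P²·S² = 3/10 ; C = +0.547723

+√(3/10) ≈ +0.547723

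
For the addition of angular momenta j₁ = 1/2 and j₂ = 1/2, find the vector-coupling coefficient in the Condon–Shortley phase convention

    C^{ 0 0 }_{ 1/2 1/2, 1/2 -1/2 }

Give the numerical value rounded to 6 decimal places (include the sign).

√[1·1!0!0!/2! · 1!0!0!1!0!0!] = √(1/2)
  +(−1)^0/∏(0,1,0,0,0,0)! = 1  (running 1)
⟨..|..⟩ = √(1/2)·(1) = +0.707107

+0.707107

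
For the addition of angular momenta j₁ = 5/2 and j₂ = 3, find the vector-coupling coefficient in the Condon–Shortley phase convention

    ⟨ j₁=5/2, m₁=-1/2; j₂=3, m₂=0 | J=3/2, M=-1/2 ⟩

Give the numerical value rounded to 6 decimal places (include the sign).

triangle: 4!·1!·2!/8! = 48/40320
(j±m)!: 2!·3!·3!·3!·1!·2! = 864
prefactor² = (2J+1)·Δ·N² = 144/35
  k=2: +1/(2!·2!·1!·1!·0!·1!) = 1/4
  k=3: −1/(3!·1!·0!·0!·1!·2!) = -1/12
Σ = 1/6  ⇒  CG² = 144/35·1/6² = 4/35
CG = +√(4/35) = +0.338062

+√(4/35) ≈ +0.338062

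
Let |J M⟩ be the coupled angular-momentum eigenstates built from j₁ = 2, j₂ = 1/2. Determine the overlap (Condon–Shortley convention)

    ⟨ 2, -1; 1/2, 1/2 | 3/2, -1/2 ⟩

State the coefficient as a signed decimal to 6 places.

−√(3/5) = -0.774597

triangle: 1!×3!×0!/5! = 6/120
(j±m)!: 1!×3!×1!×0!×1!×2! = 12
prefactor² = (2J+1)×Δ×N² = 12/5
  k=1: −1/(1!×0!×2!×0!×1!×0!) = -1/2
Σ = -1/2  ⇒  CG² = 12/5×(-1/2)² = 3/5
CG = −√(3/5) = -0.774597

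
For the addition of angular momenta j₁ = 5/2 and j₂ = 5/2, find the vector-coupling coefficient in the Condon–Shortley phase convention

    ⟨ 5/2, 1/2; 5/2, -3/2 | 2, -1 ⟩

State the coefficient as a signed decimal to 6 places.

√[5·3!2!2!/8! · 3!2!1!4!1!3!] = √(36/7)
  +(−1)^0/∏(0,3,2,1,0,1)! = 1/12  (running 1/12)
  +(−1)^1/∏(1,2,1,0,1,2)! = -1/4  (running -1/6)
⟨..|..⟩ = √(36/7)·(-1/6) = -0.377964

−√(1/7) ≈ -0.377964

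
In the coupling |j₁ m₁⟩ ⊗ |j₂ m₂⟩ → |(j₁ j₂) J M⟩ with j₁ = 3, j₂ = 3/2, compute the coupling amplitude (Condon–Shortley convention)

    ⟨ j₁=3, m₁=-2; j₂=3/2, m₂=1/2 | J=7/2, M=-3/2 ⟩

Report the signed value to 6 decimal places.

-0.654654  (= −√(3/7))

j₁+j₂−J=1  J+j₁−j₂=5  J−j₁+j₂=2  j₁+j₂+J+1=9
(j₁±m₁, j₂±m₂, J±M) = (1,5,2,1,2,5)
P² = 6400/21
sum k=0..1:
  [0] +1/240 = 1/240
  [1] −1/24 = -1/24
S = -3/80
C² = P²·S² = 3/7 ; C = -0.654654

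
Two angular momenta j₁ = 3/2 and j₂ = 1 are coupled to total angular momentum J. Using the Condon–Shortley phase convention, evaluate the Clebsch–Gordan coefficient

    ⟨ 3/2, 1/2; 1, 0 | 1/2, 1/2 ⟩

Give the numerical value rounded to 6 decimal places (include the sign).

−√(1/3) ≈ -0.577350

triangle: 2!×1!×0!/4! = 2/24
(j±m)!: 2!×1!×1!×1!×1!×0! = 2
prefactor² = (2J+1)×Δ×N² = 1/3
  k=1: −1/(1!×1!×0!×0!×1!×0!) = -1
Σ = -1  ⇒  CG² = 1/3×(-1)² = 1/3
CG = −√(1/3) = -0.577350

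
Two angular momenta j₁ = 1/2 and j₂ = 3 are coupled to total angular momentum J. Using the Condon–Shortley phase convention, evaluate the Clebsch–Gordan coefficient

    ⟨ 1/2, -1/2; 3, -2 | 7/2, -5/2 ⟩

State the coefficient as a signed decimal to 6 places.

+√(6/7) ≈ +0.925820

triangle: 0!·1!·6!/8! = 720/40320
(j±m)!: 0!·1!·1!·5!·1!·6! = 86400
prefactor² = (2J+1)·Δ·N² = 86400/7
  k=0: +1/(0!·0!·1!·1!·0!·5!) = 1/120
Σ = 1/120  ⇒  CG² = 86400/7·1/120² = 6/7
CG = +√(6/7) = +0.925820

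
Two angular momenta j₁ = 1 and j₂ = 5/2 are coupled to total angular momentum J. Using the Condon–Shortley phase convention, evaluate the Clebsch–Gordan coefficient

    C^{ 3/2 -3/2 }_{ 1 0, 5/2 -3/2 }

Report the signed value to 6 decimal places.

j₁+j₂−J=2  J+j₁−j₂=0  J−j₁+j₂=3  j₁+j₂+J+1=6
(j₁±m₁, j₂±m₂, J±M) = (1,1,1,4,0,3)
P² = 48/5
sum k=1..1:
  [1] −1/6 = -1/6
S = -1/6
C² = P²·S² = 4/15 ; C = -0.516398

−√(4/15) = -0.516398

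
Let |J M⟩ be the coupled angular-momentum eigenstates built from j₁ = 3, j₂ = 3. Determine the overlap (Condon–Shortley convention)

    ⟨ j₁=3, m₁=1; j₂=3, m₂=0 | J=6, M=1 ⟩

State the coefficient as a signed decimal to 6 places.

triangle: 0!·6!·6!/13! = 518400/6227020800
(j±m)!: 4!·2!·3!·3!·7!·5! = 1045094400
prefactor² = (2J+1)·Δ·N² = 12441600/11
  k=0: +1/(0!·0!·2!·3!·4!·3!) = 1/1728
Σ = 1/1728  ⇒  CG² = 12441600/11·1/1728² = 25/66
CG = +√(25/66) = +0.615457

+0.615457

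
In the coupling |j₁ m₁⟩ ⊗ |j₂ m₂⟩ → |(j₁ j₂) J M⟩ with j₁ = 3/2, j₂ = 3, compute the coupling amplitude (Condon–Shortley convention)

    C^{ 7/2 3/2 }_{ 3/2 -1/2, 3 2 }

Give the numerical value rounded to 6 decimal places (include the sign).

−√(3/7) ≈ -0.654654

j₁+j₂−J=1  J+j₁−j₂=2  J−j₁+j₂=5  j₁+j₂+J+1=9
(j₁±m₁, j₂±m₂, J±M) = (1,2,5,1,5,2)
P² = 6400/21
sum k=0..1:
  [0] +1/240 = 1/240
  [1] −1/24 = -1/24
S = -3/80
C² = P²·S² = 3/7 ; C = -0.654654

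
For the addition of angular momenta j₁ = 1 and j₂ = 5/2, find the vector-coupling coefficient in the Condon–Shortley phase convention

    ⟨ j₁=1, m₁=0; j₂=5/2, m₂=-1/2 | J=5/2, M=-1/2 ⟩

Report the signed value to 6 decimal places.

√[6·1!1!4!/7! · 1!1!2!3!2!3!] = √(144/35)
  +(−1)^0/∏(0,1,1,2,0,2)! = 1/4  (running 1/4)
  +(−1)^1/∏(1,0,0,1,1,3)! = -1/6  (running 1/12)
⟨..|..⟩ = √(144/35)·(1/12) = +0.169031

+0.169031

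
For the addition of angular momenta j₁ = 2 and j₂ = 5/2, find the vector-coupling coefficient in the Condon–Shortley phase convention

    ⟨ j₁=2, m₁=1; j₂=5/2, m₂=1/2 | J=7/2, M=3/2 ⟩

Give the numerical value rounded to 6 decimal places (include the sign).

j₁+j₂−J=1  J+j₁−j₂=3  J−j₁+j₂=4  j₁+j₂+J+1=9
(j₁±m₁, j₂±m₂, J±M) = (3,1,3,2,5,2)
P² = 384/7
sum k=0..1:
  [0] +1/12 = 1/12
  [1] −1/24 = -1/24
S = 1/24
C² = P²·S² = 2/21 ; C = +0.308607

+0.308607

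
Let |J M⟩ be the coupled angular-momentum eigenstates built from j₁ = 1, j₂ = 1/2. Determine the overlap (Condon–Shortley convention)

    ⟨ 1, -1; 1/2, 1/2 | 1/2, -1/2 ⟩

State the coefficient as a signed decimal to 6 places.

-0.816497

triangle: 1!*1!*0!/3! = 1/6
(j±m)!: 0!*2!*1!*0!*0!*1! = 2
prefactor² = (2J+1)*Δ*N² = 2/3
  k=1: −1/(1!*0!*1!*0!*0!*0!) = -1
Σ = -1  ⇒  CG² = 2/3*(-1)² = 2/3
CG = −√(2/3) = -0.816497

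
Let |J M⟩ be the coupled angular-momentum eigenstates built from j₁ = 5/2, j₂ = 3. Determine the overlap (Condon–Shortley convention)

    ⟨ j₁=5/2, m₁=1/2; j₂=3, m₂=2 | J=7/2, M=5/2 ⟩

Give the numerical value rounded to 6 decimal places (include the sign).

−√(2/63) = -0.178174

√[8·2!3!4!/10! · 3!2!5!1!6!1!] = √(4608/7)
  +(−1)^1/∏(1,1,1,4,2,0)! = -1/48  (running -1/48)
  +(−1)^2/∏(2,0,0,3,3,1)! = 1/72  (running -1/144)
⟨..|..⟩ = √(4608/7)·(-1/144) = -0.178174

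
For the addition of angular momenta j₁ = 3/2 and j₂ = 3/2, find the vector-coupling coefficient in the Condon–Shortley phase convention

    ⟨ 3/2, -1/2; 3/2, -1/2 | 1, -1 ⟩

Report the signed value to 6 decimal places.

-0.632456  (= −√(2/5))

√[3·2!1!1!/5! · 1!2!1!2!0!2!] = √(2/5)
  +(−1)^1/∏(1,1,1,0,0,1)! = -1  (running -1)
⟨..|..⟩ = √(2/5)·(-1) = -0.632456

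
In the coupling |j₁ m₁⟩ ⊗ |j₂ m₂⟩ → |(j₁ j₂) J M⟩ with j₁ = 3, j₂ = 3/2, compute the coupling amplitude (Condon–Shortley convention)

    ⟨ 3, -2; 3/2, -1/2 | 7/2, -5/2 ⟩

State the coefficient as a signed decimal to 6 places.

−√(1/7) ≈ -0.377964

√[8·1!5!2!/9! · 1!5!1!2!1!6!] = √(6400/7)
  +(−1)^0/∏(0,1,5,1,0,1)! = 1/120  (running 1/120)
  +(−1)^1/∏(1,0,4,0,1,2)! = -1/48  (running -1/80)
⟨..|..⟩ = √(6400/7)·(-1/80) = -0.377964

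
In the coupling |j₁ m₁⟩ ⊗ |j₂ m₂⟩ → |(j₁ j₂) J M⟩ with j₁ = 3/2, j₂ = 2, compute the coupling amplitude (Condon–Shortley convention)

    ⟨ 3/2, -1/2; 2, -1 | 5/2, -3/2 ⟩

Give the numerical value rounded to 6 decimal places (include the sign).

√[6·1!2!3!/7! · 1!2!1!3!1!4!] = √(144/35)
  +(−1)^0/∏(0,1,2,1,0,2)! = 1/4  (running 1/4)
  +(−1)^1/∏(1,0,1,0,1,3)! = -1/6  (running 1/12)
⟨..|..⟩ = √(144/35)·(1/12) = +0.169031

+0.169031  (= +√(1/35))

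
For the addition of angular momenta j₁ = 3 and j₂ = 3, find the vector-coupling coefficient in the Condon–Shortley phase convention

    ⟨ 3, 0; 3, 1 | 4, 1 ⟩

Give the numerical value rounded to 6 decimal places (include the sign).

−√(15/154) = -0.312094

j₁+j₂−J=2  J+j₁−j₂=4  J−j₁+j₂=4  j₁+j₂+J+1=11
(j₁±m₁, j₂±m₂, J±M) = (3,3,4,2,5,3)
P² = 124416/385
sum k=0..2:
  [0] +1/288 = 1/288
  [1] −1/24 = -1/24
  [2] +1/48 = 1/48
S = -5/288
C² = P²·S² = 15/154 ; C = -0.312094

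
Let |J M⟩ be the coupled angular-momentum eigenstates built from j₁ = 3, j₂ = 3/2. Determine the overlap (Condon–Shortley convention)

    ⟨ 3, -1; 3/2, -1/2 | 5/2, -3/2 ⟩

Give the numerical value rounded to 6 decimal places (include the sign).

triangle: 2!·4!·1!/8! = 48/40320
(j±m)!: 2!·4!·1!·2!·1!·4! = 2304
prefactor² = (2J+1)·Δ·N² = 576/35
  k=0: +1/(0!·2!·4!·1!·0!·0!) = 1/48
  k=1: −1/(1!·1!·3!·0!·1!·1!) = -1/6
Σ = -7/48  ⇒  CG² = 576/35·(-7/48)² = 7/20
CG = −√(7/20) = -0.591608

−√(7/20) = -0.591608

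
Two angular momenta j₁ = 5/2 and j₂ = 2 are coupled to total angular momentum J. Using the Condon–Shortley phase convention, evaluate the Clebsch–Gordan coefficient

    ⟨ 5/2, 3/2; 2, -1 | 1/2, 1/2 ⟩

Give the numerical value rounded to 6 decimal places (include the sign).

√[2·4!1!0!/6! · 4!1!1!3!1!0!] = √(48/5)
  +(−1)^1/∏(1,3,0,0,1,0)! = -1/6  (running -1/6)
⟨..|..⟩ = √(48/5)·(-1/6) = -0.516398

-0.516398  (= −√(4/15))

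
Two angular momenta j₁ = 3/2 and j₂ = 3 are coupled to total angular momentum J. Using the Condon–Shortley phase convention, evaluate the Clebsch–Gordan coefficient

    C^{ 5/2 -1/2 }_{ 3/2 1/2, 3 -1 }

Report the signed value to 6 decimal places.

√[6·2!1!4!/8! · 2!1!2!4!2!3!] = √(288/35)
  +(−1)^0/∏(0,2,1,2,0,2)! = 1/8  (running 1/8)
  +(−1)^1/∏(1,1,0,1,1,3)! = -1/6  (running -1/24)
⟨..|..⟩ = √(288/35)·(-1/24) = -0.119523

−√(1/70) = -0.119523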